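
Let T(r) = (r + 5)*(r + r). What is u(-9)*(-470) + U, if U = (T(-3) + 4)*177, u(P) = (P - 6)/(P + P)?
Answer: -5423/3 ≈ -1807.7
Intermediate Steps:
T(r) = 2*r*(5 + r) (T(r) = (5 + r)*(2*r) = 2*r*(5 + r))
u(P) = (-6 + P)/(2*P) (u(P) = (-6 + P)/((2*P)) = (-6 + P)*(1/(2*P)) = (-6 + P)/(2*P))
U = -1416 (U = (2*(-3)*(5 - 3) + 4)*177 = (2*(-3)*2 + 4)*177 = (-12 + 4)*177 = -8*177 = -1416)
u(-9)*(-470) + U = ((1/2)*(-6 - 9)/(-9))*(-470) - 1416 = ((1/2)*(-1/9)*(-15))*(-470) - 1416 = (5/6)*(-470) - 1416 = -1175/3 - 1416 = -5423/3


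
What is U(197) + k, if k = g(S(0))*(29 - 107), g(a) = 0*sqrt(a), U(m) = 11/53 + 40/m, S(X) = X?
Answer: 4287/10441 ≈ 0.41059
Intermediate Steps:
U(m) = 11/53 + 40/m (U(m) = 11*(1/53) + 40/m = 11/53 + 40/m)
g(a) = 0
k = 0 (k = 0*(29 - 107) = 0*(-78) = 0)
U(197) + k = (11/53 + 40/197) + 0 = 4287/10441 + 0 = 4287/10441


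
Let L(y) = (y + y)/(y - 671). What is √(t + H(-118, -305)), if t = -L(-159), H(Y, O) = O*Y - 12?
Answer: √6196245065/415 ≈ 189.68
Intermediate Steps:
H(Y, O) = -12 + O*Y
L(y) = 2*y/(-671 + y) (L(y) = (2*y)/(-671 + y) = 2*y/(-671 + y))
t = -159/415 (t = -2*(-159)/(-671 - 159) = -2*(-159)/(-830) = -2*(-159)*(-1)/830 = -1*159/415 = -159/415 ≈ -0.38313)
√(t + H(-118, -305)) = √(-159/415 + (-12 - 305*(-118))) = √(-159/415 + (-12 + 35990)) = √(-159/415 + 35978) = √(14930711/415) = √6196245065/415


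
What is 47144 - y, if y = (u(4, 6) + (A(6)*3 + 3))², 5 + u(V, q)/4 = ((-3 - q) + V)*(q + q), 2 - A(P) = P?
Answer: -25217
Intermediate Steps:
A(P) = 2 - P
u(V, q) = -20 + 8*q*(-3 + V - q) (u(V, q) = -20 + 4*(((-3 - q) + V)*(q + q)) = -20 + 4*((-3 + V - q)*(2*q)) = -20 + 4*(2*q*(-3 + V - q)) = -20 + 8*q*(-3 + V - q))
y = 72361 (y = ((-20 - 24*6 - 8*6² + 8*4*6) + ((2 - 1*6)*3 + 3))² = ((-20 - 144 - 8*36 + 192) + ((2 - 6)*3 + 3))² = ((-20 - 144 - 288 + 192) + (-4*3 + 3))² = (-260 + (-12 + 3))² = (-260 - 9)² = (-269)² = 72361)
47144 - y = 47144 - 1*72361 = 47144 - 72361 = -25217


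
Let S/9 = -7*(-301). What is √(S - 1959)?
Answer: 2*√4251 ≈ 130.40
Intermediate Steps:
S = 18963 (S = 9*(-7*(-301)) = 9*2107 = 18963)
√(S - 1959) = √(18963 - 1959) = √17004 = 2*√4251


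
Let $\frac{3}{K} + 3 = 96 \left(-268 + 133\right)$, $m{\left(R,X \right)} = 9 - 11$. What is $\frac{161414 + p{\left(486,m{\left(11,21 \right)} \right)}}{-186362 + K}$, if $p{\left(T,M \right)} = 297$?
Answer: $- \frac{698753231}{805270203} \approx -0.86773$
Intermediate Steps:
$m{\left(R,X \right)} = -2$
$K = - \frac{1}{4321}$ ($K = \frac{3}{-3 + 96 \left(-268 + 133\right)} = \frac{3}{-3 + 96 \left(-135\right)} = \frac{3}{-3 - 12960} = \frac{3}{-12963} = 3 \left(- \frac{1}{12963}\right) = - \frac{1}{4321} \approx -0.00023143$)
$\frac{161414 + p{\left(486,m{\left(11,21 \right)} \right)}}{-186362 + K} = \frac{161414 + 297}{-186362 - \frac{1}{4321}} = \frac{161711}{- \frac{805270203}{4321}} = 161711 \left(- \frac{4321}{805270203}\right) = - \frac{698753231}{805270203}$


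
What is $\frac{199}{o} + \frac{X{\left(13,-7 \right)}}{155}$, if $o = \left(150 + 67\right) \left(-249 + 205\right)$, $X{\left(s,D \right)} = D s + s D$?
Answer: $- \frac{57051}{47740} \approx -1.195$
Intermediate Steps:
$X{\left(s,D \right)} = 2 D s$ ($X{\left(s,D \right)} = D s + D s = 2 D s$)
$o = -9548$ ($o = 217 \left(-44\right) = -9548$)
$\frac{199}{o} + \frac{X{\left(13,-7 \right)}}{155} = \frac{199}{-9548} + \frac{2 \left(-7\right) 13}{155} = 199 \left(- \frac{1}{9548}\right) - \frac{182}{155} = - \frac{199}{9548} - \frac{182}{155} = - \frac{57051}{47740}$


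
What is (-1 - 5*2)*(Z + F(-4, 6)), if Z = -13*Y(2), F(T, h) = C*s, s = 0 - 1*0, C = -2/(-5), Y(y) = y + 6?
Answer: 1144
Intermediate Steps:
Y(y) = 6 + y
C = ⅖ (C = -2*(-⅕) = ⅖ ≈ 0.40000)
s = 0 (s = 0 + 0 = 0)
F(T, h) = 0 (F(T, h) = (⅖)*0 = 0)
Z = -104 (Z = -13*(6 + 2) = -13*8 = -104)
(-1 - 5*2)*(Z + F(-4, 6)) = (-1 - 5*2)*(-104 + 0) = (-1 - 10)*(-104) = -11*(-104) = 1144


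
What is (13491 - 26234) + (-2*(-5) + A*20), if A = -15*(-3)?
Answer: -11833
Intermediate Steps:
A = 45
(13491 - 26234) + (-2*(-5) + A*20) = (13491 - 26234) + (-2*(-5) + 45*20) = -12743 + (10 + 900) = -12743 + 910 = -11833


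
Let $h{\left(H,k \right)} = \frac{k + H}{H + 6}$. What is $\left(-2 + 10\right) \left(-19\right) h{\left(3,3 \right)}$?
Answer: $- \frac{304}{3} \approx -101.33$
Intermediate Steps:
$h{\left(H,k \right)} = \frac{H + k}{6 + H}$
$\left(-2 + 10\right) \left(-19\right) h{\left(3,3 \right)} = \left(-2 + 10\right) \left(-19\right) \frac{3 + 3}{6 + 3} = 8 \left(-19\right) \frac{1}{9} \cdot 6 = - 152 \cdot \frac{1}{9} \cdot 6 = \left(-152\right) \frac{2}{3} = - \frac{304}{3}$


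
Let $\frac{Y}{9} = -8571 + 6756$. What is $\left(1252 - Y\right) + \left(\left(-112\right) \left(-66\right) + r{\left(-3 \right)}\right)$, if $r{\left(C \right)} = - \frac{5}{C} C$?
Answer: $24974$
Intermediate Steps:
$r{\left(C \right)} = -5$
$Y = -16335$ ($Y = 9 \left(-8571 + 6756\right) = 9 \left(-1815\right) = -16335$)
$\left(1252 - Y\right) + \left(\left(-112\right) \left(-66\right) + r{\left(-3 \right)}\right) = \left(1252 - -16335\right) - -7387 = \left(1252 + 16335\right) + \left(7392 - 5\right) = 17587 + 7387 = 24974$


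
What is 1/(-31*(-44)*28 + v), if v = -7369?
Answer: 1/30823 ≈ 3.2443e-5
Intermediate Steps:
1/(-31*(-44)*28 + v) = 1/(-31*(-44)*28 - 7369) = 1/(1364*28 - 7369) = 1/(38192 - 7369) = 1/30823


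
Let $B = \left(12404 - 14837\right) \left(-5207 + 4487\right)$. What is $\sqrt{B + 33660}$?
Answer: $6 \sqrt{49595} \approx 1336.2$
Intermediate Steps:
$B = 1751760$ ($B = \left(-2433\right) \left(-720\right) = 1751760$)
$\sqrt{B + 33660} = \sqrt{1751760 + 33660} = \sqrt{1785420} = 6 \sqrt{49595}$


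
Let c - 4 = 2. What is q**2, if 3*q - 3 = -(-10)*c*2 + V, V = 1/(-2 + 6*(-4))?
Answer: 10220809/6084 ≈ 1679.9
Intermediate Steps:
c = 6 (c = 4 + 2 = 6)
V = -1/26 (V = 1/(-2 - 24) = 1/(-26) = -1/26 ≈ -0.038462)
q = 3197/78 (q = 1 + (-(-10)*6*2 - 1/26)/3 = 1 + (-2*(-30)*2 - 1/26)/3 = 1 + (60*2 - 1/26)/3 = 1 + (120 - 1/26)/3 = 1 + (1/3)*(3119/26) = 1 + 3119/78 = 3197/78 ≈ 40.987)
q**2 = (3197/78)**2 = 10220809/6084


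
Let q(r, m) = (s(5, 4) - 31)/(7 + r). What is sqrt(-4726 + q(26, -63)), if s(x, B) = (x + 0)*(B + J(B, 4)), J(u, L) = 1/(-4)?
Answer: I*sqrt(20588073)/66 ≈ 68.749*I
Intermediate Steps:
J(u, L) = -1/4
s(x, B) = x*(-1/4 + B) (s(x, B) = (x + 0)*(B - 1/4) = x*(-1/4 + B))
q(r, m) = -49/(4*(7 + r)) (q(r, m) = (5*(-1/4 + 4) - 31)/(7 + r) = (5*(15/4) - 31)/(7 + r) = (75/4 - 31)/(7 + r) = -49/(4*(7 + r)))
sqrt(-4726 + q(26, -63)) = sqrt(-4726 - 49/(28 + 4*26)) = sqrt(-4726 - 49/(28 + 104)) = sqrt(-4726 - 49/132) = sqrt(-623881/132) = I*sqrt(20588073)/66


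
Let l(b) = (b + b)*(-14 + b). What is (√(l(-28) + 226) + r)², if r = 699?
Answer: (699 + √2578)² ≈ 5.6216e+5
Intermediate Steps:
l(b) = 2*b*(-14 + b) (l(b) = (2*b)*(-14 + b) = 2*b*(-14 + b))
(√(l(-28) + 226) + r)² = (√(2*(-28)*(-14 - 28) + 226) + 699)² = (√(2*(-28)*(-42) + 226) + 699)² = (√(2352 + 226) + 699)² = (√2578 + 699)² = (699 + √2578)²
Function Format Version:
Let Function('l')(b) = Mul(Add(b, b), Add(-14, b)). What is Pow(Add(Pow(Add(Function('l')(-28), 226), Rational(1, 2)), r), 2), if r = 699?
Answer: Pow(Add(699, Pow(2578, Rational(1, 2))), 2) ≈ 5.6216e+5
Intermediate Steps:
Function('l')(b) = Mul(2, b, Add(-14, b)) (Function('l')(b) = Mul(Mul(2, b), Add(-14, b)) = Mul(2, b, Add(-14, b)))
Pow(Add(Pow(Add(Function('l')(-28), 226), Rational(1, 2)), r), 2) = Pow(Add(Pow(Add(Mul(2, -28, Add(-14, -28)), 226), Rational(1, 2)), 699), 2) = Pow(Add(Pow(Add(Mul(2, -28, -42), 226), Rational(1, 2)), 699), 2) = Pow(Add(Pow(Add(2352, 226), Rational(1, 2)), 699), 2) = Pow(Add(Pow(2578, Rational(1, 2)), 699), 2) = Pow(Add(699, Pow(2578, Rational(1, 2))), 2)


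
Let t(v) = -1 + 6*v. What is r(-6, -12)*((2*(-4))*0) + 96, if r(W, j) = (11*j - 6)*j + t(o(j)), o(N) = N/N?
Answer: 96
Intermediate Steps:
o(N) = 1
r(W, j) = 5 + j*(-6 + 11*j) (r(W, j) = (11*j - 6)*j + (-1 + 6*1) = (-6 + 11*j)*j + (-1 + 6) = j*(-6 + 11*j) + 5 = 5 + j*(-6 + 11*j))
r(-6, -12)*((2*(-4))*0) + 96 = (5 - 6*(-12) + 11*(-12)²)*((2*(-4))*0) + 96 = (5 + 72 + 11*144)*(-8*0) + 96 = (5 + 72 + 1584)*0 + 96 = 1661*0 + 96 = 0 + 96 = 96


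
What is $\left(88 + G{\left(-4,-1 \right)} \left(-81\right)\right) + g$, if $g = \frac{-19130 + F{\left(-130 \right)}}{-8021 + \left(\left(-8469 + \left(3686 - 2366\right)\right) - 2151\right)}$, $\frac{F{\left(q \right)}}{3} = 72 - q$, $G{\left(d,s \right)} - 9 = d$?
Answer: $- \frac{5472233}{17321} \approx -315.93$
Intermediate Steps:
$G{\left(d,s \right)} = 9 + d$
$F{\left(q \right)} = 216 - 3 q$ ($F{\left(q \right)} = 3 \left(72 - q\right) = 216 - 3 q$)
$g = \frac{18524}{17321}$ ($g = \frac{-19130 + \left(216 - -390\right)}{-8021 + \left(\left(-8469 + \left(3686 - 2366\right)\right) - 2151\right)} = \frac{-19130 + \left(216 + 390\right)}{-8021 + \left(\left(-8469 + 1320\right) - 2151\right)} = \frac{-19130 + 606}{-8021 - 9300} = - \frac{18524}{-8021 - 9300} = - \frac{18524}{-17321} = \left(-18524\right) \left(- \frac{1}{17321}\right) = \frac{18524}{17321} \approx 1.0695$)
$\left(88 + G{\left(-4,-1 \right)} \left(-81\right)\right) + g = \left(88 + \left(9 - 4\right) \left(-81\right)\right) + \frac{18524}{17321} = \left(88 + 5 \left(-81\right)\right) + \frac{18524}{17321} = \left(88 - 405\right) + \frac{18524}{17321} = -317 + \frac{18524}{17321} = - \frac{5472233}{17321}$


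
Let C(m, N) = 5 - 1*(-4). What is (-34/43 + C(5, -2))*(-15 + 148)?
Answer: 46949/43 ≈ 1091.8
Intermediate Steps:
C(m, N) = 9 (C(m, N) = 5 + 4 = 9)
(-34/43 + C(5, -2))*(-15 + 148) = (-34/43 + 9)*(-15 + 148) = (-34*1/43 + 9)*133 = (-34/43 + 9)*133 = (353/43)*133 = 46949/43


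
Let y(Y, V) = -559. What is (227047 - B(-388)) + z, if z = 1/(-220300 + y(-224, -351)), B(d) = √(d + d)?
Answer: 50145373372/220859 - 2*I*√194 ≈ 2.2705e+5 - 27.857*I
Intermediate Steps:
B(d) = √2*√d (B(d) = √(2*d) = √2*√d)
z = -1/220859 (z = 1/(-220300 - 559) = 1/(-220859) = -1/220859 ≈ -4.5278e-6)
(227047 - B(-388)) + z = (227047 - √2*√(-388)) - 1/220859 = (227047 - √2*2*I*√97) - 1/220859 = (227047 - 2*I*√194) - 1/220859 = 50145373372/220859 - 2*I*√194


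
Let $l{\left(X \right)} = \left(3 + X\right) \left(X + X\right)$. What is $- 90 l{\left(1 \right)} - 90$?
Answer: $-810$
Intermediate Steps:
$l{\left(X \right)} = 2 X \left(3 + X\right)$ ($l{\left(X \right)} = \left(3 + X\right) 2 X = 2 X \left(3 + X\right)$)
$- 90 l{\left(1 \right)} - 90 = - 90 \cdot 2 \cdot 1 \left(3 + 1\right) - 90 = - 90 \cdot 2 \cdot 1 \cdot 4 - 90 = \left(-90\right) 8 - 90 = -720 - 90 = -810$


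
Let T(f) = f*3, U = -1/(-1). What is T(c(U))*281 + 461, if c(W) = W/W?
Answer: 1304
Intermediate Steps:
U = 1 (U = -1*(-1) = 1)
c(W) = 1
T(f) = 3*f
T(c(U))*281 + 461 = (3*1)*281 + 461 = 3*281 + 461 = 843 + 461 = 1304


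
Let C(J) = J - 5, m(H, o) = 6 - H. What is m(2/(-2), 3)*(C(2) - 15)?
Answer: -126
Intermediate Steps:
C(J) = -5 + J
m(2/(-2), 3)*(C(2) - 15) = (6 - 2/(-2))*((-5 + 2) - 15) = (6 - 2*(-1)/2)*(-3 - 15) = (6 - 1*(-1))*(-18) = (6 + 1)*(-18) = 7*(-18) = -126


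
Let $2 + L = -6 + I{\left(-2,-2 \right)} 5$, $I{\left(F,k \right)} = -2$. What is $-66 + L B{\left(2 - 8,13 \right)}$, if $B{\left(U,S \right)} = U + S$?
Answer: $-192$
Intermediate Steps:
$B{\left(U,S \right)} = S + U$
$L = -18$ ($L = -2 - 16 = -18$)
$-66 + L B{\left(2 - 8,13 \right)} = -66 - 18 \left(13 + \left(2 - 8\right)\right) = -66 - 18 \left(13 - 6\right) = -66 - 126 = -192$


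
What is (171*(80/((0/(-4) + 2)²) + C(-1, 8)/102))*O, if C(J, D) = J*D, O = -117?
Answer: -6775704/17 ≈ -3.9857e+5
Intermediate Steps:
C(J, D) = D*J
(171*(80/((0/(-4) + 2)²) + C(-1, 8)/102))*O = (171*(80/((0/(-4) + 2)²) + (8*(-1))/102))*(-117) = (171*(80/((0*(-¼) + 2)²) - 8*1/102))*(-117) = (171*(80/((0 + 2)²) - 4/51))*(-117) = (171*(80/(2²) - 4/51))*(-117) = (171*(80/4 - 4/51))*(-117) = (171*(80*(¼) - 4/51))*(-117) = (171*(20 - 4/51))*(-117) = (171*(1016/51))*(-117) = (57912/17)*(-117) = -6775704/17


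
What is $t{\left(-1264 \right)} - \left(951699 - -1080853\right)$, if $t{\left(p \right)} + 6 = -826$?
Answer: $-2033384$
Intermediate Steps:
$t{\left(p \right)} = -832$ ($t{\left(p \right)} = -6 - 826 = -832$)
$t{\left(-1264 \right)} - \left(951699 - -1080853\right) = -832 - \left(951699 - -1080853\right) = -832 - \left(951699 + 1080853\right) = -832 - 2032552 = -2033384$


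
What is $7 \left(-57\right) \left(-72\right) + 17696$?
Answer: $46424$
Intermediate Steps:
$7 \left(-57\right) \left(-72\right) + 17696 = \left(-399\right) \left(-72\right) + 17696 = 28728 + 17696 = 46424$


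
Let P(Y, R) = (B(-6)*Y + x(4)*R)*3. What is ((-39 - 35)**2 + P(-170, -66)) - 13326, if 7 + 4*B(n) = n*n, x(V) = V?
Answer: -24679/2 ≈ -12340.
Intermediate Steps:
B(n) = -7/4 + n**2/4 (B(n) = -7/4 + (n*n)/4 = -7/4 + n**2/4)
P(Y, R) = 12*R + 87*Y/4 (P(Y, R) = ((-7/4 + (1/4)*(-6)**2)*Y + 4*R)*3 = ((-7/4 + (1/4)*36)*Y + 4*R)*3 = ((-7/4 + 9)*Y + 4*R)*3 = (29*Y/4 + 4*R)*3 = (4*R + 29*Y/4)*3 = 12*R + 87*Y/4)
((-39 - 35)**2 + P(-170, -66)) - 13326 = ((-39 - 35)**2 + (12*(-66) + (87/4)*(-170))) - 13326 = ((-74)**2 + (-792 - 7395/2)) - 13326 = (5476 - 8979/2) - 13326 = 1973/2 - 13326 = -24679/2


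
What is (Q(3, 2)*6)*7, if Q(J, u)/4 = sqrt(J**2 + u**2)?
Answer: 168*sqrt(13) ≈ 605.73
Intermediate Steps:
Q(J, u) = 4*sqrt(J**2 + u**2)
(Q(3, 2)*6)*7 = ((4*sqrt(3**2 + 2**2))*6)*7 = ((4*sqrt(9 + 4))*6)*7 = ((4*sqrt(13))*6)*7 = (24*sqrt(13))*7 = 168*sqrt(13)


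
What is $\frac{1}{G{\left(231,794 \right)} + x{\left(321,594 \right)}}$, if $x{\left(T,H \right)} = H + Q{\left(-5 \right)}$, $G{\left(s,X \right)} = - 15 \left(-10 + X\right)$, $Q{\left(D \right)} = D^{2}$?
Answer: $- \frac{1}{11141} \approx -8.9759 \cdot 10^{-5}$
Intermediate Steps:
$G{\left(s,X \right)} = 150 - 15 X$
$x{\left(T,H \right)} = 25 + H$ ($x{\left(T,H \right)} = H + \left(-5\right)^{2} = H + 25 = 25 + H$)
$\frac{1}{G{\left(231,794 \right)} + x{\left(321,594 \right)}} = \frac{1}{\left(150 - 11910\right) + \left(25 + 594\right)} = \frac{1}{\left(150 - 11910\right) + 619} = \frac{1}{-11760 + 619} = \frac{1}{-11141} = - \frac{1}{11141}$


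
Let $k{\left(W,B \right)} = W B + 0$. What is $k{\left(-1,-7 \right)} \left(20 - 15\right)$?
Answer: $35$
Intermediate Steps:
$k{\left(W,B \right)} = B W$ ($k{\left(W,B \right)} = B W + 0 = B W$)
$k{\left(-1,-7 \right)} \left(20 - 15\right) = \left(-7\right) \left(-1\right) \left(20 - 15\right) = 7 \cdot 5 = 35$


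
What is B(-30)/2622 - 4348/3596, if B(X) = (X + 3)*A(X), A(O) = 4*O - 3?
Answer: 45155/785726 ≈ 0.057469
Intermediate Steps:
A(O) = -3 + 4*O
B(X) = (-3 + 4*X)*(3 + X) (B(X) = (X + 3)*(-3 + 4*X) = (3 + X)*(-3 + 4*X) = (-3 + 4*X)*(3 + X))
B(-30)/2622 - 4348/3596 = ((-3 + 4*(-30))*(3 - 30))/2622 - 4348/3596 = ((-3 - 120)*(-27))*(1/2622) - 4348*1/3596 = -123*(-27)*(1/2622) - 1087/899 = 3321*(1/2622) - 1087/899 = 1107/874 - 1087/899 = 45155/785726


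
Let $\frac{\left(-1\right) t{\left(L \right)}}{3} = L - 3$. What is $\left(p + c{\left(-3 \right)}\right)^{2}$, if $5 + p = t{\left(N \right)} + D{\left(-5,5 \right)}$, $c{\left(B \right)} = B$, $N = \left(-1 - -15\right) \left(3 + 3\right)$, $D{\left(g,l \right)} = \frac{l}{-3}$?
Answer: $\frac{574564}{9} \approx 63840.0$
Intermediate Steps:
$D{\left(g,l \right)} = - \frac{l}{3}$ ($D{\left(g,l \right)} = l \left(- \frac{1}{3}\right) = - \frac{l}{3}$)
$N = 84$ ($N = \left(-1 + 15\right) 6 = 14 \cdot 6 = 84$)
$t{\left(L \right)} = 9 - 3 L$ ($t{\left(L \right)} = - 3 \left(L - 3\right) = - 3 \left(-3 + L\right) = 9 - 3 L$)
$p = - \frac{749}{3}$ ($p = -5 + \left(\left(9 - 252\right) - \frac{5}{3}\right) = -5 - \frac{734}{3} = - \frac{749}{3} \approx -249.67$)
$\left(p + c{\left(-3 \right)}\right)^{2} = \left(- \frac{749}{3} - 3\right)^{2} = \left(- \frac{758}{3}\right)^{2} = \frac{574564}{9}$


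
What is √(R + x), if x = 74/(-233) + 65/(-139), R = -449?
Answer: I*√471787712078/32387 ≈ 21.208*I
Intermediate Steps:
x = -25431/32387 (x = 74*(-1/233) + 65*(-1/139) = -74/233 - 65/139 = -25431/32387 ≈ -0.78522)
√(R + x) = √(-449 - 25431/32387) = √(-14567194/32387) = I*√471787712078/32387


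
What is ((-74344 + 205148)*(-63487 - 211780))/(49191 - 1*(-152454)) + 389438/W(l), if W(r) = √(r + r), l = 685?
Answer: -36006024668/201645 + 194719*√1370/685 ≈ -1.6804e+5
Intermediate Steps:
W(r) = √2*√r (W(r) = √(2*r) = √2*√r)
((-74344 + 205148)*(-63487 - 211780))/(49191 - 1*(-152454)) + 389438/W(l) = ((-74344 + 205148)*(-63487 - 211780))/(49191 - 1*(-152454)) + 389438/((√2*√685)) = (130804*(-275267))/(49191 + 152454) + 389438/(√1370) = -36006024668/201645 + 389438*(√1370/1370) = -36006024668*1/201645 + 194719*√1370/685 = -36006024668/201645 + 194719*√1370/685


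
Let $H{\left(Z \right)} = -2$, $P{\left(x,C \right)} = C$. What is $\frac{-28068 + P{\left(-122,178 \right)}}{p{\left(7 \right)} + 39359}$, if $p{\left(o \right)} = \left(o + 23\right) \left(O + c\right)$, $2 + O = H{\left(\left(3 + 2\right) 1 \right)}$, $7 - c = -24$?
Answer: $- \frac{27890}{40169} \approx -0.69432$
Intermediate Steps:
$c = 31$ ($c = 7 - -24 = 7 + 24 = 31$)
$O = -4$ ($O = -2 - 2 = -4$)
$p{\left(o \right)} = 621 + 27 o$ ($p{\left(o \right)} = \left(o + 23\right) \left(-4 + 31\right) = \left(23 + o\right) 27 = 621 + 27 o$)
$\frac{-28068 + P{\left(-122,178 \right)}}{p{\left(7 \right)} + 39359} = \frac{-28068 + 178}{\left(621 + 27 \cdot 7\right) + 39359} = - \frac{27890}{\left(621 + 189\right) + 39359} = - \frac{27890}{810 + 39359} = - \frac{27890}{40169}$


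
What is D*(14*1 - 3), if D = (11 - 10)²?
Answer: 11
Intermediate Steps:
D = 1 (D = 1² = 1)
D*(14*1 - 3) = 1*(14*1 - 3) = 1*(14 - 3) = 1*11 = 11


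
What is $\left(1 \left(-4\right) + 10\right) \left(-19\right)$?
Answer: $-114$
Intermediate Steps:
$\left(1 \left(-4\right) + 10\right) \left(-19\right) = \left(-4 + 10\right) \left(-19\right) = 6 \left(-19\right) = -114$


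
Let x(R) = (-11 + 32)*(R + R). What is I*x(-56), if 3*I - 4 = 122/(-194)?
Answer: -256368/97 ≈ -2643.0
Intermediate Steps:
I = 109/97 (I = 4/3 + (122/(-194))/3 = 4/3 + (122*(-1/194))/3 = 4/3 + (⅓)*(-61/97) = 4/3 - 61/291 = 109/97 ≈ 1.1237)
x(R) = 42*R (x(R) = 21*(2*R) = 42*R)
I*x(-56) = 109*(42*(-56))/97 = (109/97)*(-2352) = -256368/97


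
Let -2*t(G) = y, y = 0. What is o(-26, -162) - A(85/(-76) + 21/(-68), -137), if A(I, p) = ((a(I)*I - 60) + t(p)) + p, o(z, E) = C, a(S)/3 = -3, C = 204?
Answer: 125374/323 ≈ 388.15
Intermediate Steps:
a(S) = -9 (a(S) = 3*(-3) = -9)
o(z, E) = 204
t(G) = 0 (t(G) = -1/2*0 = 0)
A(I, p) = -60 + p - 9*I (A(I, p) = ((-9*I - 60) + 0) + p = ((-60 - 9*I) + 0) + p = (-60 - 9*I) + p = -60 + p - 9*I)
o(-26, -162) - A(85/(-76) + 21/(-68), -137) = 204 - (-60 - 137 - 9*(85/(-76) + 21/(-68))) = 204 - (-60 - 137 - 9*(85*(-1/76) + 21*(-1/68))) = 204 - (-60 - 137 - 9*(-85/76 - 21/68)) = 204 - (-60 - 137 - 9*(-461/323)) = 204 - (-60 - 137 + 4149/323) = 204 - 1*(-59482/323) = 204 + 59482/323 = 125374/323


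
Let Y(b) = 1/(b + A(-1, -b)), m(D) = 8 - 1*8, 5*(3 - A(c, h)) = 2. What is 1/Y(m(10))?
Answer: 13/5 ≈ 2.6000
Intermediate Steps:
A(c, h) = 13/5 (A(c, h) = 3 - ⅕*2 = 3 - ⅖ = 13/5)
m(D) = 0 (m(D) = 8 - 8 = 0)
Y(b) = 1/(13/5 + b) (Y(b) = 1/(b + 13/5) = 1/(13/5 + b))
1/Y(m(10)) = 1/(5/(13 + 5*0)) = 1/(5/(13 + 0)) = 1/(5/13) = 13/5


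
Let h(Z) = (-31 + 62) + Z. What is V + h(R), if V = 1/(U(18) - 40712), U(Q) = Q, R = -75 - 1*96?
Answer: -5697161/40694 ≈ -140.00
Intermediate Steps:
R = -171 (R = -75 - 96 = -171)
h(Z) = 31 + Z
V = -1/40694 (V = 1/(18 - 40712) = 1/(-40694) = -1/40694 ≈ -2.4574e-5)
V + h(R) = -1/40694 + (31 - 171) = -1/40694 - 140 = -5697161/40694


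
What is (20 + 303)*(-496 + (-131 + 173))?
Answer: -146642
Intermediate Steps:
(20 + 303)*(-496 + (-131 + 173)) = 323*(-496 + 42) = 323*(-454) = -146642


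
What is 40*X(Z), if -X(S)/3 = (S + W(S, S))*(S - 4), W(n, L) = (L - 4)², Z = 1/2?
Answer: 5355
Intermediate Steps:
Z = ½ ≈ 0.50000
W(n, L) = (-4 + L)²
X(S) = -3*(-4 + S)*(S + (-4 + S)²) (X(S) = -3*(S + (-4 + S)²)*(S - 4) = -3*(S + (-4 + S)²)*(-4 + S) = -3*(-4 + S)*(S + (-4 + S)²))
40*X(Z) = 40*(192 - 132*½ - 3*(½)³ + 33*(½)²) = 40*(192 - 66 - 3*⅛ + 33*(¼)) = 40*(192 - 66 - 3/8 + 33/4) = 40*(1071/8) = 5355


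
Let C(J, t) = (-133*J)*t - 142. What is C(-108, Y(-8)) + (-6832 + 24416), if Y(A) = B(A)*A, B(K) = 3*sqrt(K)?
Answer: 17442 - 689472*I*sqrt(2) ≈ 17442.0 - 9.7506e+5*I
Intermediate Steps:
Y(A) = 3*A**(3/2) (Y(A) = (3*sqrt(A))*A = 3*A**(3/2))
C(J, t) = -142 - 133*J*t (C(J, t) = -133*J*t - 142 = -142 - 133*J*t)
C(-108, Y(-8)) + (-6832 + 24416) = (-142 - 133*(-108)*3*(-8)**(3/2)) + (-6832 + 24416) = (-142 - 133*(-108)*3*(-16*I*sqrt(2))) + 17584 = (-142 - 133*(-108)*(-48*I*sqrt(2))) + 17584 = (-142 - 689472*I*sqrt(2)) + 17584 = 17442 - 689472*I*sqrt(2)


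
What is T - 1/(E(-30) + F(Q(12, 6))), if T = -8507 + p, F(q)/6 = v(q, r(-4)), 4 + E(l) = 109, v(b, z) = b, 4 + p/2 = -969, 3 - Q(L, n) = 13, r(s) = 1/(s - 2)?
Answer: -470386/45 ≈ -10453.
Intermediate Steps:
r(s) = 1/(-2 + s)
Q(L, n) = -10 (Q(L, n) = 3 - 1*13 = 3 - 13 = -10)
p = -1946 (p = -8 + 2*(-969) = -8 - 1938 = -1946)
E(l) = 105 (E(l) = -4 + 109 = 105)
F(q) = 6*q
T = -10453 (T = -8507 - 1946 = -10453)
T - 1/(E(-30) + F(Q(12, 6))) = -10453 - 1/(105 + 6*(-10)) = -10453 - 1/(105 - 60) = -10453 - 1/45 = -470386/45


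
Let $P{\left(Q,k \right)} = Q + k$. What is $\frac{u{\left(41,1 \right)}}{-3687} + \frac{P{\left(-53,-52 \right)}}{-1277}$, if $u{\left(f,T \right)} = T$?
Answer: $\frac{385858}{4708299} \approx 0.081953$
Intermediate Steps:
$\frac{u{\left(41,1 \right)}}{-3687} + \frac{P{\left(-53,-52 \right)}}{-1277} = 1 \frac{1}{-3687} + \frac{-53 - 52}{-1277} = 1 \left(- \frac{1}{3687}\right) - - \frac{105}{1277} = - \frac{1}{3687} + \frac{105}{1277} = \frac{385858}{4708299}$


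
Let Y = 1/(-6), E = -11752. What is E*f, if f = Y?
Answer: 5876/3 ≈ 1958.7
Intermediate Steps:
Y = -⅙ ≈ -0.16667
f = -⅙ ≈ -0.16667
E*f = -11752*(-⅙) = 5876/3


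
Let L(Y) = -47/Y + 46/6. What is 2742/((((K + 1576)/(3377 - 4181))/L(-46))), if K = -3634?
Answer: 73424362/7889 ≈ 9307.2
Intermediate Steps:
L(Y) = 23/3 - 47/Y (L(Y) = -47/Y + 46*(⅙) = -47/Y + 23/3 = 23/3 - 47/Y)
2742/((((K + 1576)/(3377 - 4181))/L(-46))) = 2742/((((-3634 + 1576)/(3377 - 4181))/(23/3 - 47/(-46)))) = 2742/(((-2058/(-804))/(23/3 - 47*(-1/46)))) = 2742/(((-2058*(-1/804))/(23/3 + 47/46))) = 2742/((343/(134*(1199/138)))) = 2742/(((343/134)*(138/1199))) = 2742/(23667/80333) = 2742*(80333/23667) = 73424362/7889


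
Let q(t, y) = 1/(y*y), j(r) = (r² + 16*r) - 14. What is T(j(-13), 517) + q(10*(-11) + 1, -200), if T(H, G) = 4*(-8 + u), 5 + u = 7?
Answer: -959999/40000 ≈ -24.000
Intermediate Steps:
u = 2 (u = -5 + 7 = 2)
j(r) = -14 + r² + 16*r
q(t, y) = y⁻² (q(t, y) = 1/(y²) = y⁻²)
T(H, G) = -24 (T(H, G) = 4*(-8 + 2) = 4*(-6) = -24)
T(j(-13), 517) + q(10*(-11) + 1, -200) = -24 + (-200)⁻² = -24 + 1/40000 = -959999/40000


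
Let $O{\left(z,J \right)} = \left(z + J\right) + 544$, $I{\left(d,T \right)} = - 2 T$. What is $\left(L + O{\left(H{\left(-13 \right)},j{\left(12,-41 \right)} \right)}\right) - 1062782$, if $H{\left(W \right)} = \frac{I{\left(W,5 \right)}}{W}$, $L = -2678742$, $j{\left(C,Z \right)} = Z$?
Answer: $- \frac{48633263}{13} \approx -3.741 \cdot 10^{6}$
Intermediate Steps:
$H{\left(W \right)} = - \frac{10}{W}$ ($H{\left(W \right)} = \frac{\left(-2\right) 5}{W} = - \frac{10}{W}$)
$O{\left(z,J \right)} = 544 + J + z$ ($O{\left(z,J \right)} = \left(J + z\right) + 544 = 544 + J + z$)
$\left(L + O{\left(H{\left(-13 \right)},j{\left(12,-41 \right)} \right)}\right) - 1062782 = \left(-2678742 - \left(-503 - \frac{10}{13}\right)\right) - 1062782 = \left(-2678742 - - \frac{6549}{13}\right) - 1062782 = \left(-2678742 + \left(544 - 41 + \frac{10}{13}\right)\right) - 1062782 = \left(-2678742 + \frac{6549}{13}\right) - 1062782 = - \frac{34817097}{13} - 1062782 = - \frac{48633263}{13}$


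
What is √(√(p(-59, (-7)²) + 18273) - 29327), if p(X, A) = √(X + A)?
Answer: √(-29327 + √(18273 + I*√10)) ≈ 0.e-5 + 170.86*I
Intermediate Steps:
p(X, A) = √(A + X)
√(√(p(-59, (-7)²) + 18273) - 29327) = √(√(√((-7)² - 59) + 18273) - 29327) = √(√(√(49 - 59) + 18273) - 29327) = √(√(√(-10) + 18273) - 29327) = √(√(I*√10 + 18273) - 29327) = √(√(18273 + I*√10) - 29327) = √(-29327 + √(18273 + I*√10))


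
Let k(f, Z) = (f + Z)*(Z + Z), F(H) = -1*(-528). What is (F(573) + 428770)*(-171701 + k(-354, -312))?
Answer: 104698484134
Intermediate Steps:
F(H) = 528
k(f, Z) = 2*Z*(Z + f) (k(f, Z) = (Z + f)*(2*Z) = 2*Z*(Z + f))
(F(573) + 428770)*(-171701 + k(-354, -312)) = (528 + 428770)*(-171701 + 2*(-312)*(-312 - 354)) = 429298*(-171701 + 2*(-312)*(-666)) = 429298*(-171701 + 415584) = 429298*243883 = 104698484134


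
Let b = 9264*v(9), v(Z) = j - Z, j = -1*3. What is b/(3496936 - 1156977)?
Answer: -111168/2339959 ≈ -0.047509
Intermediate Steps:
j = -3
v(Z) = -3 - Z
b = -111168 (b = 9264*(-3 - 1*9) = 9264*(-3 - 9) = 9264*(-12) = -111168)
b/(3496936 - 1156977) = -111168/(3496936 - 1156977) = -111168/2339959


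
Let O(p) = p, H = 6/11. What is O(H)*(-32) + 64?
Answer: 512/11 ≈ 46.545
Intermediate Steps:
H = 6/11 (H = 6*(1/11) = 6/11 ≈ 0.54545)
O(H)*(-32) + 64 = (6/11)*(-32) + 64 = -192/11 + 64 = 512/11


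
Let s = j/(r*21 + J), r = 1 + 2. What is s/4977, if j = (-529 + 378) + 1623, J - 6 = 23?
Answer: 16/4977 ≈ 0.0032148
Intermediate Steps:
J = 29 (J = 6 + 23 = 29)
r = 3
j = 1472 (j = -151 + 1623 = 1472)
s = 16 (s = 1472/(3*21 + 29) = 1472/(63 + 29) = 1472/92 = 1472*(1/92) = 16)
s/4977 = 16/4977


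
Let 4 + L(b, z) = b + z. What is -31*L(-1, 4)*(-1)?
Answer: -31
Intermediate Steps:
L(b, z) = -4 + b + z (L(b, z) = -4 + (b + z) = -4 + b + z)
-31*L(-1, 4)*(-1) = -31*(-4 - 1 + 4)*(-1) = -31*(-1)*(-1) = 31*(-1) = -31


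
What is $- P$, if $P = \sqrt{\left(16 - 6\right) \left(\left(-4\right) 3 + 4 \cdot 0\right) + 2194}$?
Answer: $- \sqrt{2074} \approx -45.541$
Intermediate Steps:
$P = \sqrt{2074}$ ($P = \sqrt{10 \left(-12 + 0\right) + 2194} = \sqrt{10 \left(-12\right) + 2194} = \sqrt{-120 + 2194} = \sqrt{2074} \approx 45.541$)
$- P = - \sqrt{2074}$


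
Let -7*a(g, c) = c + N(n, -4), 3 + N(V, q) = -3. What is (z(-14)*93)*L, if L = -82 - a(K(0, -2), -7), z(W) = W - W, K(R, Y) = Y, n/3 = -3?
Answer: 0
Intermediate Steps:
n = -9 (n = 3*(-3) = -9)
N(V, q) = -6 (N(V, q) = -3 - 3 = -6)
z(W) = 0
a(g, c) = 6/7 - c/7 (a(g, c) = -(c - 6)/7 = -(-6 + c)/7 = 6/7 - c/7)
L = -587/7 (L = -82 - (6/7 - 1/7*(-7)) = -82 - (6/7 + 1) = -82 - 1*13/7 = -82 - 13/7 = -587/7 ≈ -83.857)
(z(-14)*93)*L = (0*93)*(-587/7) = 0*(-587/7) = 0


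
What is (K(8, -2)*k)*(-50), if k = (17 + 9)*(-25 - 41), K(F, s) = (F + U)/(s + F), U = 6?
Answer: 200200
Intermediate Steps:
K(F, s) = (6 + F)/(F + s) (K(F, s) = (F + 6)/(s + F) = (6 + F)/(F + s))
k = -1716 (k = 26*(-66) = -1716)
(K(8, -2)*k)*(-50) = (((6 + 8)/(8 - 2))*(-1716))*(-50) = ((14/6)*(-1716))*(-50) = (((⅙)*14)*(-1716))*(-50) = ((7/3)*(-1716))*(-50) = -4004*(-50) = 200200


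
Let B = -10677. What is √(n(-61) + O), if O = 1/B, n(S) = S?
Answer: I*√6953908746/10677 ≈ 7.8103*I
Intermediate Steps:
O = -1/10677 (O = 1/(-10677) = -1/10677 ≈ -9.3659e-5)
√(n(-61) + O) = √(-61 - 1/10677) = √(-651298/10677) = I*√6953908746/10677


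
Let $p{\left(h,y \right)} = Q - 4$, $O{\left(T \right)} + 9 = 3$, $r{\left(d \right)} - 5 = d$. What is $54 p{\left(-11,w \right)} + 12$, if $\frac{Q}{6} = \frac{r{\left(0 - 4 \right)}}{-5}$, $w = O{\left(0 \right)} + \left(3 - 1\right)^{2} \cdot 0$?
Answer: $- \frac{1344}{5} \approx -268.8$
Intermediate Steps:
$r{\left(d \right)} = 5 + d$
$O{\left(T \right)} = -6$ ($O{\left(T \right)} = -9 + 3 = -6$)
$w = -6$ ($w = -6 + \left(3 - 1\right)^{2} \cdot 0 = -6 + 2^{2} \cdot 0 = -6 + 4 \cdot 0 = -6 + 0 = -6$)
$Q = - \frac{6}{5}$ ($Q = 6 \frac{5 + \left(0 - 4\right)}{-5} = 6 \left(5 + \left(0 - 4\right)\right) \left(- \frac{1}{5}\right) = 6 \left(5 - 4\right) \left(- \frac{1}{5}\right) = 6 \cdot 1 \left(- \frac{1}{5}\right) = 6 \left(- \frac{1}{5}\right) = - \frac{6}{5} \approx -1.2$)
$p{\left(h,y \right)} = - \frac{26}{5}$ ($p{\left(h,y \right)} = - \frac{6}{5} - 4 = - \frac{26}{5}$)
$54 p{\left(-11,w \right)} + 12 = 54 \left(- \frac{26}{5}\right) + 12 = - \frac{1404}{5} + 12 = - \frac{1344}{5}$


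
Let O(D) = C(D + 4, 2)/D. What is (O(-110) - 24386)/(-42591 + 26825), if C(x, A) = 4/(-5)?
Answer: 3353074/2167825 ≈ 1.5467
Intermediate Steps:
C(x, A) = -4/5 (C(x, A) = 4*(-1/5) = -4/5)
O(D) = -4/(5*D)
(O(-110) - 24386)/(-42591 + 26825) = (-4/5/(-110) - 24386)/(-42591 + 26825) = (-4/5*(-1/110) - 24386)/(-15766) = (2/275 - 24386)*(-1/15766) = -6706148/275*(-1/15766) = 3353074/2167825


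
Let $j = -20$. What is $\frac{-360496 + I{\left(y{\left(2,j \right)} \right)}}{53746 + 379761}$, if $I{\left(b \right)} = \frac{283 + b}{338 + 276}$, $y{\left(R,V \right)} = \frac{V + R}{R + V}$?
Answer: $- \frac{110672130}{133086649} \approx -0.83158$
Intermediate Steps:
$y{\left(R,V \right)} = 1$ ($y{\left(R,V \right)} = \frac{R + V}{R + V} = 1$)
$I{\left(b \right)} = \frac{283}{614} + \frac{b}{614}$ ($I{\left(b \right)} = \frac{283 + b}{614} = \left(283 + b\right) \frac{1}{614} = \frac{283}{614} + \frac{b}{614}$)
$\frac{-360496 + I{\left(y{\left(2,j \right)} \right)}}{53746 + 379761} = \frac{-360496 + \left(\frac{283}{614} + \frac{1}{614} \cdot 1\right)}{53746 + 379761} = \frac{-360496 + \left(\frac{283}{614} + \frac{1}{614}\right)}{433507} = \left(-360496 + \frac{142}{307}\right) \frac{1}{433507} = \left(- \frac{110672130}{307}\right) \frac{1}{433507} = - \frac{110672130}{133086649}$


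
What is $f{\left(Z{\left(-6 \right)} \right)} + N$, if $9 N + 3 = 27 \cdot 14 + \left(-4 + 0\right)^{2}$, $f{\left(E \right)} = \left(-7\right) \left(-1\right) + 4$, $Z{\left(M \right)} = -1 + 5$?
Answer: $\frac{490}{9} \approx 54.444$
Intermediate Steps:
$Z{\left(M \right)} = 4$
$f{\left(E \right)} = 11$ ($f{\left(E \right)} = 7 + 4 = 11$)
$N = \frac{391}{9}$ ($N = - \frac{1}{3} + \frac{27 \cdot 14 + \left(-4 + 0\right)^{2}}{9} = - \frac{1}{3} + \frac{378 + \left(-4\right)^{2}}{9} = - \frac{1}{3} + \frac{378 + 16}{9} = - \frac{1}{3} + \frac{1}{9} \cdot 394 = - \frac{1}{3} + \frac{394}{9} = \frac{391}{9} \approx 43.444$)
$f{\left(Z{\left(-6 \right)} \right)} + N = 11 + \frac{391}{9} = \frac{490}{9}$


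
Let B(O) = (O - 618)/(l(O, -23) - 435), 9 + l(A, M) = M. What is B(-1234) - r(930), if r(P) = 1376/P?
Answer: 539884/217155 ≈ 2.4862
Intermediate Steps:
l(A, M) = -9 + M
B(O) = 618/467 - O/467 (B(O) = (O - 618)/((-9 - 23) - 435) = (-618 + O)/(-32 - 435) = (-618 + O)/(-467) = (-618 + O)*(-1/467) = 618/467 - O/467)
B(-1234) - r(930) = (618/467 - 1/467*(-1234)) - 1376/930 = (618/467 + 1234/467) - 1376/930 = 1852/467 - 1*688/465 = 1852/467 - 688/465 = 539884/217155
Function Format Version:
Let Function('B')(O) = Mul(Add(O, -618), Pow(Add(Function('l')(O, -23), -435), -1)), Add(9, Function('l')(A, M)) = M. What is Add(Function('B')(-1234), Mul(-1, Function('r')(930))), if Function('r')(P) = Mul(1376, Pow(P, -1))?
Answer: Rational(539884, 217155) ≈ 2.4862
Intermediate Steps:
Function('l')(A, M) = Add(-9, M)
Function('B')(O) = Add(Rational(618, 467), Mul(Rational(-1, 467), O)) (Function('B')(O) = Mul(Add(O, -618), Pow(Add(Add(-9, -23), -435), -1)) = Mul(Add(-618, O), Pow(Add(-32, -435), -1)) = Mul(Add(-618, O), Pow(-467, -1)) = Mul(Add(-618, O), Rational(-1, 467)) = Add(Rational(618, 467), Mul(Rational(-1, 467), O)))
Add(Function('B')(-1234), Mul(-1, Function('r')(930))) = Add(Add(Rational(618, 467), Mul(Rational(-1, 467), -1234)), Mul(-1, Mul(1376, Pow(930, -1)))) = Add(Add(Rational(618, 467), Rational(1234, 467)), Mul(-1, Mul(1376, Rational(1, 930)))) = Add(Rational(1852, 467), Mul(-1, Rational(688, 465))) = Add(Rational(1852, 467), Rational(-688, 465)) = Rational(539884, 217155)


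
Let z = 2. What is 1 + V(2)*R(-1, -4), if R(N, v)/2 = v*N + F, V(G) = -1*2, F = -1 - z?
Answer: -3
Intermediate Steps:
F = -3 (F = -1 - 1*2 = -1 - 2 = -3)
V(G) = -2
R(N, v) = -6 + 2*N*v (R(N, v) = 2*(v*N - 3) = 2*(N*v - 3) = 2*(-3 + N*v) = -6 + 2*N*v)
1 + V(2)*R(-1, -4) = 1 - 2*(-6 + 2*(-1)*(-4)) = 1 - 2*(-6 + 8) = 1 - 2*2 = 1 - 4 = -3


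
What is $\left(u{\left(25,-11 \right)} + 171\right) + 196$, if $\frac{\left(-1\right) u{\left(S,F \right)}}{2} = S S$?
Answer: $-883$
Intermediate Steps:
$u{\left(S,F \right)} = - 2 S^{2}$ ($u{\left(S,F \right)} = - 2 S S = - 2 S^{2}$)
$\left(u{\left(25,-11 \right)} + 171\right) + 196 = \left(- 2 \cdot 25^{2} + 171\right) + 196 = \left(\left(-2\right) 625 + 171\right) + 196 = \left(-1250 + 171\right) + 196 = -1079 + 196 = -883$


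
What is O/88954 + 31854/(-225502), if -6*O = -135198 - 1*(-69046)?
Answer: -260479499/15044478681 ≈ -0.017314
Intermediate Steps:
O = 33076/3 (O = -(-135198 - 1*(-69046))/6 = -(-135198 + 69046)/6 = -⅙*(-66152) = 33076/3 ≈ 11025.)
O/88954 + 31854/(-225502) = (33076/3)/88954 + 31854/(-225502) = (33076/3)*(1/88954) + 31854*(-1/225502) = 16538/133431 - 15927/112751 = -260479499/15044478681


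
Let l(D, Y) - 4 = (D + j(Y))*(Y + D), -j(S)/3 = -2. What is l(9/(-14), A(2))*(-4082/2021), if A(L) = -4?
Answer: 8349731/198058 ≈ 42.158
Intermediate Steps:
j(S) = 6 (j(S) = -3*(-2) = 6)
l(D, Y) = 4 + (6 + D)*(D + Y) (l(D, Y) = 4 + (D + 6)*(Y + D) = 4 + (6 + D)*(D + Y))
l(9/(-14), A(2))*(-4082/2021) = (4 + (9/(-14))² + 6*(9/(-14)) + 6*(-4) + (9/(-14))*(-4))*(-4082/2021) = (4 + (9*(-1/14))² + 6*(9*(-1/14)) - 24 + (9*(-1/14))*(-4))*(-4082*1/2021) = (4 + (-9/14)² + 6*(-9/14) - 24 - 9/14*(-4))*(-4082/2021) = (4 + 81/196 - 27/7 - 24 + 18/7)*(-4082/2021) = -4091/196*(-4082/2021) = 8349731/198058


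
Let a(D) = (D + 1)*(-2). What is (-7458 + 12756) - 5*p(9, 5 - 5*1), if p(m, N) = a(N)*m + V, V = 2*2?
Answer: 5368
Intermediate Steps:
V = 4
a(D) = -2 - 2*D (a(D) = (1 + D)*(-2) = -2 - 2*D)
p(m, N) = 4 + m*(-2 - 2*N) (p(m, N) = (-2 - 2*N)*m + 4 = m*(-2 - 2*N) + 4 = 4 + m*(-2 - 2*N))
(-7458 + 12756) - 5*p(9, 5 - 5*1) = (-7458 + 12756) - 5*(4 - 2*9*(1 + (5 - 5*1))) = 5298 - 5*(4 - 2*9*(1 + (5 - 5))) = 5298 - 5*(4 - 2*9*(1 + 0)) = 5298 - 5*(4 - 2*9*1) = 5298 - 5*(4 - 18) = 5298 - 5*(-14) = 5298 + 70 = 5368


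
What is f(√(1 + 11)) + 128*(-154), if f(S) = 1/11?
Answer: -216831/11 ≈ -19712.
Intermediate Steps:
f(S) = 1/11
f(√(1 + 11)) + 128*(-154) = 1/11 + 128*(-154) = 1/11 - 19712 = -216831/11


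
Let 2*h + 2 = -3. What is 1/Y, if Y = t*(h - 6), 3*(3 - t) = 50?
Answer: 6/697 ≈ 0.0086083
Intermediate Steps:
h = -5/2 (h = -1 + (1/2)*(-3) = -1 - 3/2 = -5/2 ≈ -2.5000)
t = -41/3 (t = 3 - 1/3*50 = 3 - 50/3 = -41/3 ≈ -13.667)
Y = 697/6 (Y = -41*(-5/2 - 6)/3 = -41/3*(-17/2) = 697/6 ≈ 116.17)
1/Y = 1/(697/6) = 6/697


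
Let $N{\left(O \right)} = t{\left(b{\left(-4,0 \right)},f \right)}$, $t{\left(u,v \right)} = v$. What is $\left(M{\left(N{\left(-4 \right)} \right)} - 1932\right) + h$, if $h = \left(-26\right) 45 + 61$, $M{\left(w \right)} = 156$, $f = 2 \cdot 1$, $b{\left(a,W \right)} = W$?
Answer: $-2885$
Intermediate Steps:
$f = 2$
$N{\left(O \right)} = 2$
$h = -1109$ ($h = -1170 + 61 = -1109$)
$\left(M{\left(N{\left(-4 \right)} \right)} - 1932\right) + h = \left(156 - 1932\right) - 1109 = -1776 - 1109 = -2885$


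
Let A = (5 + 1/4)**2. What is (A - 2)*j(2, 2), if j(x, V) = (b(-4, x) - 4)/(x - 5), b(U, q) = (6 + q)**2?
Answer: -2045/4 ≈ -511.25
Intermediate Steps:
j(x, V) = (-4 + (6 + x)**2)/(-5 + x) (j(x, V) = ((6 + x)**2 - 4)/(x - 5) = (-4 + (6 + x)**2)/(-5 + x))
A = 441/16 (A = (5 + 1/4)**2 = (21/4)**2 = 441/16 ≈ 27.563)
(A - 2)*j(2, 2) = (441/16 - 2)*((-4 + (6 + 2)**2)/(-5 + 2)) = 409*((-4 + 8**2)/(-3))/16 = 409*(-(-4 + 64)/3)/16 = 409*(-1/3*60)/16 = (409/16)*(-20) = -2045/4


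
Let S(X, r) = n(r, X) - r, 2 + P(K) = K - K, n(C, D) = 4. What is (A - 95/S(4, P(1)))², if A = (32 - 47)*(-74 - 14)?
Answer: 61230625/36 ≈ 1.7009e+6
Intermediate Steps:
P(K) = -2 (P(K) = -2 + (K - K) = -2 + 0 = -2)
S(X, r) = 4 - r
A = 1320 (A = -15*(-88) = 1320)
(A - 95/S(4, P(1)))² = (1320 - 95/(4 - 1*(-2)))² = (1320 - 95/(4 + 2))² = (1320 - 95/6)² = (7825/6)² = 61230625/36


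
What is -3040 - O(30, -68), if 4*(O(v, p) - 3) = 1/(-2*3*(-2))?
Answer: -146065/48 ≈ -3043.0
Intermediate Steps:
O(v, p) = 145/48 (O(v, p) = 3 + 1/(4*((-2*3*(-2)))) = 3 + 1/(4*((-6*(-2)))) = 3 + (1/4)/12 = 3 + (1/4)*(1/12) = 3 + 1/48 = 145/48)
-3040 - O(30, -68) = -3040 - 1*145/48 = -3040 - 145/48 = -146065/48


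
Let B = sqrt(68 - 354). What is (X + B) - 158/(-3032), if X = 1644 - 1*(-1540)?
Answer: 4827023/1516 + I*sqrt(286) ≈ 3184.1 + 16.912*I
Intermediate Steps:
X = 3184 (X = 1644 + 1540 = 3184)
B = I*sqrt(286) (B = sqrt(-286) = I*sqrt(286) ≈ 16.912*I)
(X + B) - 158/(-3032) = (3184 + I*sqrt(286)) - 158/(-3032) = (3184 + I*sqrt(286)) - 158*(-1/3032) = (3184 + I*sqrt(286)) + 79/1516 = 4827023/1516 + I*sqrt(286)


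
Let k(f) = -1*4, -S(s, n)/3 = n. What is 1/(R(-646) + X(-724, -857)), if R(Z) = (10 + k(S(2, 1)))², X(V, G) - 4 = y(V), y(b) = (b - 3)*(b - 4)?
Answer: 1/529296 ≈ 1.8893e-6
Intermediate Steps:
y(b) = (-4 + b)*(-3 + b) (y(b) = (-3 + b)*(-4 + b) = (-4 + b)*(-3 + b))
S(s, n) = -3*n
X(V, G) = 16 + V² - 7*V (X(V, G) = 4 + (12 + V² - 7*V) = 16 + V² - 7*V)
k(f) = -4
R(Z) = 36 (R(Z) = (10 - 4)² = 6² = 36)
1/(R(-646) + X(-724, -857)) = 1/(36 + (16 + (-724)² - 7*(-724))) = 1/(36 + (16 + 524176 + 5068)) = 1/(36 + 529260) = 1/529296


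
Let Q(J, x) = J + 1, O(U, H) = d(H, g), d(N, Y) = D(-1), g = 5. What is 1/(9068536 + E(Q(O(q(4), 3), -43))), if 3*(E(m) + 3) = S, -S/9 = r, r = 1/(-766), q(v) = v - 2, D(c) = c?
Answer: 766/6946496281 ≈ 1.1027e-7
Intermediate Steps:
q(v) = -2 + v
d(N, Y) = -1
O(U, H) = -1
r = -1/766 ≈ -0.0013055
S = 9/766 (S = -9*(-1/766) = 9/766 ≈ 0.011749)
Q(J, x) = 1 + J
E(m) = -2295/766 (E(m) = -3 + (⅓)*(9/766) = -3 + 3/766 = -2295/766)
1/(9068536 + E(Q(O(q(4), 3), -43))) = 1/(9068536 - 2295/766) = 1/(6946496281/766) = 766/6946496281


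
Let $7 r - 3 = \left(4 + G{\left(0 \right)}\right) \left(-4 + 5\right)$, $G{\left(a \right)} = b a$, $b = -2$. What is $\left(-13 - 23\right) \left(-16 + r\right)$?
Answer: $540$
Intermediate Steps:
$G{\left(a \right)} = - 2 a$
$r = 1$ ($r = \frac{3}{7} + \frac{\left(4 - 0\right) \left(-4 + 5\right)}{7} = \frac{3}{7} + \frac{\left(4 + 0\right) 1}{7} = \frac{3}{7} + \frac{4 \cdot 1}{7} = \frac{3}{7} + \frac{1}{7} \cdot 4 = \frac{3}{7} + \frac{4}{7} = 1$)
$\left(-13 - 23\right) \left(-16 + r\right) = \left(-13 - 23\right) \left(-16 + 1\right) = \left(-36\right) \left(-15\right) = 540$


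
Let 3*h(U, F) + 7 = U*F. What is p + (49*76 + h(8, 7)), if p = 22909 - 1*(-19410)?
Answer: 138178/3 ≈ 46059.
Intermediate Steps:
h(U, F) = -7/3 + F*U/3 (h(U, F) = -7/3 + (U*F)/3 = -7/3 + (F*U)/3 = -7/3 + F*U/3)
p = 42319 (p = 22909 + 19410 = 42319)
p + (49*76 + h(8, 7)) = 42319 + (49*76 + (-7/3 + (1/3)*7*8)) = 42319 + (3724 + (-7/3 + 56/3)) = 42319 + (3724 + 49/3) = 42319 + 11221/3 = 138178/3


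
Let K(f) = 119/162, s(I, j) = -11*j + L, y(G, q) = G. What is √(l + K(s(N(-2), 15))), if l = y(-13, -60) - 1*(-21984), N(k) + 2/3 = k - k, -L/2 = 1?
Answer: √7118842/18 ≈ 148.23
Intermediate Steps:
L = -2 (L = -2*1 = -2)
N(k) = -⅔ (N(k) = -⅔ + (k - k) = -⅔ + 0 = -⅔)
s(I, j) = -2 - 11*j (s(I, j) = -11*j - 2 = -2 - 11*j)
K(f) = 119/162 (K(f) = 119*(1/162) = 119/162)
l = 21971 (l = -13 - 1*(-21984) = -13 + 21984 = 21971)
√(l + K(s(N(-2), 15))) = √(21971 + 119/162) = √(3559421/162) = √7118842/18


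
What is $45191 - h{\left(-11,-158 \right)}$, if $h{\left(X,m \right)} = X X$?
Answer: $45070$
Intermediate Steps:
$h{\left(X,m \right)} = X^{2}$
$45191 - h{\left(-11,-158 \right)} = 45191 - \left(-11\right)^{2} = 45191 - 121 = 45070$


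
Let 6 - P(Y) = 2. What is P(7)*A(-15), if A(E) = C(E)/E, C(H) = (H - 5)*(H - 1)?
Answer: -256/3 ≈ -85.333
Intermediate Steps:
P(Y) = 4 (P(Y) = 6 - 1*2 = 6 - 2 = 4)
C(H) = (-1 + H)*(-5 + H) (C(H) = (-5 + H)*(-1 + H) = (-1 + H)*(-5 + H))
A(E) = (5 + E² - 6*E)/E
P(7)*A(-15) = 4*(-6 - 15 + 5/(-15)) = 4*(-6 - 15 + 5*(-1/15)) = 4*(-6 - 15 - ⅓) = 4*(-64/3) = -256/3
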